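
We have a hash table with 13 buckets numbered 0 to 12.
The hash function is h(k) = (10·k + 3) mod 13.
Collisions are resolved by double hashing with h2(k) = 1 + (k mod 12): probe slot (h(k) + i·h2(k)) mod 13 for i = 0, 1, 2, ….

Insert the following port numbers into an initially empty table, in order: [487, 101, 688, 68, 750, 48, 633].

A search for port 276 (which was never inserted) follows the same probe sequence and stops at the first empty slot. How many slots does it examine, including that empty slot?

487 hashes to 11; slot 11 is free -> place at 11.
101 hashes to 12; slot 12 is free -> place at 12.
688 hashes to 6; slot 6 is free -> place at 6.
68 hashes to 7; slot 7 is free -> place at 7.
750 hashes to 2; slot 2 is free -> place at 2.
48 hashes to 2, h2=1; 2 taken -> place at 3.
633 hashes to 2, h2=10; 2,12 taken -> place at 9.
Table: [-, -, 750, 48, -, -, 688, 68, -, 633, -, 487, 101]
Lookup 276: h=7, h2=1, probe 7,8 → slot 8 empty, not found.

2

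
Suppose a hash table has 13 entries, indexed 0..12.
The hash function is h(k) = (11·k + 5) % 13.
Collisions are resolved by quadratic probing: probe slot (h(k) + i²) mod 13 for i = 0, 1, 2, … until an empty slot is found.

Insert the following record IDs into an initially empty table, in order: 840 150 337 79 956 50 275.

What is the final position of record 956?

5

840 hashes to 2; slot 2 is free => place at 2.
150 hashes to 4; slot 4 is free => place at 4.
337 hashes to 7; slot 7 is free => place at 7.
79 hashes to 3; slot 3 is free => place at 3.
956 hashes to 4; 4 taken => place at 5.
50 hashes to 9; slot 9 is free => place at 9.
275 hashes to 1; slot 1 is free => place at 1.
Table: [—, 275, 840, 79, 150, 956, —, 337, —, 50, —, —, —]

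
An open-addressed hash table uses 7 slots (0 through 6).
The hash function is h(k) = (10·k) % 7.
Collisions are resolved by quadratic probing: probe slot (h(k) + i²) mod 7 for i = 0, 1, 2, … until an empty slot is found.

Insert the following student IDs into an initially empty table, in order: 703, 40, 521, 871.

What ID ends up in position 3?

521

703: h=2 -> slot 2
40: h=1 -> slot 1
521: h=2, probe 2,3 -> slot 3
871: h=2, probe 2,3,6 -> slot 6
Table: [_, 40, 703, 521, _, _, 871]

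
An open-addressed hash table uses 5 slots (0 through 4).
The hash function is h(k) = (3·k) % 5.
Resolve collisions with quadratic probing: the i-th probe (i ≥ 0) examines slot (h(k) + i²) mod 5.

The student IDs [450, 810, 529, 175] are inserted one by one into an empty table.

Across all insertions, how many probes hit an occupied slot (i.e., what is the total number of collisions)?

450 hashes to 0; slot 0 is free → place at 0.
810 hashes to 0; 0 taken → place at 1.
529 hashes to 2; slot 2 is free → place at 2.
175 hashes to 0; 0,1 taken → place at 4.
Table: [450, 810, 529, -, 175]

3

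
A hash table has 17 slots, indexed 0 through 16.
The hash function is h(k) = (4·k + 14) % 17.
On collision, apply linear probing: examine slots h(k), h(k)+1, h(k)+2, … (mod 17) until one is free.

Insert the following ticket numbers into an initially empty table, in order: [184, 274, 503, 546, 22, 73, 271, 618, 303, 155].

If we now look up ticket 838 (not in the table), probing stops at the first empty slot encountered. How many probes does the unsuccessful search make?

10

Insert 184: h=2, slot 2 empty → index 2.
Insert 274: h=5, slot 5 empty → index 5.
Insert 503: h=3, slot 3 empty → index 3.
Insert 546: h=5, slot 5 occupied → index 6.
Insert 22: h=0, slot 0 empty → index 0.
Insert 73: h=0, slot 0 occupied → index 1.
Insert 271: h=10, slot 10 empty → index 10.
Insert 618: h=4, slot 4 empty → index 4.
Insert 303: h=2, slots 2,3,4,5,6 occupied → index 7.
Insert 155: h=5, slots 5,6,7 occupied → index 8.
Table: [22, 73, 184, 503, 618, 274, 546, 303, 155, ., 271, ., ., ., ., ., .]
Lookup 838: h=0, probe 0,1,2,3,4,5,6,7,8,9 → slot 9 empty, not found.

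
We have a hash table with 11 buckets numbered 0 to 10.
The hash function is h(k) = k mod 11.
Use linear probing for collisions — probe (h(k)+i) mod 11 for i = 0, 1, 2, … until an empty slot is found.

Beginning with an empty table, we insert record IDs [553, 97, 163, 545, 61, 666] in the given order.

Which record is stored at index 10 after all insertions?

163

553: h=3 -> slot 3
97: h=9 -> slot 9
163: h=9, probe 9,10 -> slot 10
545: h=6 -> slot 6
61: h=6, probe 6,7 -> slot 7
666: h=6, probe 6,7,8 -> slot 8
Table: [—, —, —, 553, —, —, 545, 61, 666, 97, 163]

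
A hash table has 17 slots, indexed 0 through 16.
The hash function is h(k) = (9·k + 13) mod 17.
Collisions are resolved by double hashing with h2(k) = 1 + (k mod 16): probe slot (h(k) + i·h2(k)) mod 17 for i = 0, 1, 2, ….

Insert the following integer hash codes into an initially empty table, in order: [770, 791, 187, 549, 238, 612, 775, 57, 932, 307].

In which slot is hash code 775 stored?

0

770: h=7 => slot 7
791: h=9 => slot 9
187: h=13 => slot 13
549: h=7, h2=6, probe 7,13,2 => slot 2
238: h=13, h2=15, probe 13,11 => slot 11
612: h=13, h2=5, probe 13,1 => slot 1
775: h=1, h2=8, probe 1,9,0 => slot 0
57: h=16 => slot 16
932: h=3 => slot 3
307: h=5 => slot 5
Table: [775, 612, 549, 932, -, 307, -, 770, -, 791, -, 238, -, 187, -, -, 57]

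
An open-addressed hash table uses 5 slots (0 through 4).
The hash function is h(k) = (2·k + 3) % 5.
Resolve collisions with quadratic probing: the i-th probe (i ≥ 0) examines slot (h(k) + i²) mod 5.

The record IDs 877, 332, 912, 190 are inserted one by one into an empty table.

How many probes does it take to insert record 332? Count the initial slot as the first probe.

2

877: h=2 => slot 2
332: h=2, probe 2,3 => slot 3
912: h=2, probe 2,3,1 => slot 1
190: h=3, probe 3,4 => slot 4
Table: [-, 912, 877, 332, 190]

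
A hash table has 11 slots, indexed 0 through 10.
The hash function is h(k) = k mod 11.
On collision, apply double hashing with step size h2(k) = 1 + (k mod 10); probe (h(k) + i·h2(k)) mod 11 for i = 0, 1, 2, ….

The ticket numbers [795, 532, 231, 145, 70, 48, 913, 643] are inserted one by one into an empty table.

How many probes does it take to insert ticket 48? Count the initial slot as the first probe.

4

795 hashes to 3; slot 3 is free -> place at 3.
532 hashes to 4; slot 4 is free -> place at 4.
231 hashes to 0; slot 0 is free -> place at 0.
145 hashes to 2; slot 2 is free -> place at 2.
70 hashes to 4, h2=1; 4 taken -> place at 5.
48 hashes to 4, h2=9; 4,2,0 taken -> place at 9.
913 hashes to 0, h2=4; 0,4 taken -> place at 8.
643 hashes to 5, h2=4; 5,9,2 taken -> place at 6.
Table: [231, ∅, 145, 795, 532, 70, 643, ∅, 913, 48, ∅]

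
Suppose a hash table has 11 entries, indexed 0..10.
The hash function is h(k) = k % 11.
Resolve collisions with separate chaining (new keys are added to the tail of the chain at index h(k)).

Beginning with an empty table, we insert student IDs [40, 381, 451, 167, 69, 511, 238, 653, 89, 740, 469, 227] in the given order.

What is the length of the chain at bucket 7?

40 -> bucket 7
381 -> bucket 7 (collision)
451 -> bucket 0
167 -> bucket 2
69 -> bucket 3
511 -> bucket 5
238 -> bucket 7 (collision)
653 -> bucket 4
89 -> bucket 1
740 -> bucket 3 (collision)
469 -> bucket 7 (collision)
227 -> bucket 7 (collision)
Final buckets:
0: 451
1: 89
2: 167
3: 69 -> 740
4: 653
5: 511
6: —
7: 40 -> 381 -> 238 -> 469 -> 227
8: —
9: —
10: —

5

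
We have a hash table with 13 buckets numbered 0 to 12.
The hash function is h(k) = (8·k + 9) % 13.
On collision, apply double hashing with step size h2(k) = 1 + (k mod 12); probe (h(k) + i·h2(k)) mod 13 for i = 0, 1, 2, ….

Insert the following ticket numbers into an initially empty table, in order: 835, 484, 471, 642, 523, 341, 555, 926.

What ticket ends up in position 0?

835: h=7 -> slot 7
484: h=7, h2=5, probe 7,12 -> slot 12
471: h=7, h2=4, probe 7,11 -> slot 11
642: h=10 -> slot 10
523: h=7, h2=8, probe 7,2 -> slot 2
341: h=7, h2=6, probe 7,0 -> slot 0
555: h=3 -> slot 3
926: h=7, h2=3, probe 7,10,0,3,6 -> slot 6
Table: [341, ∅, 523, 555, ∅, ∅, 926, 835, ∅, ∅, 642, 471, 484]

341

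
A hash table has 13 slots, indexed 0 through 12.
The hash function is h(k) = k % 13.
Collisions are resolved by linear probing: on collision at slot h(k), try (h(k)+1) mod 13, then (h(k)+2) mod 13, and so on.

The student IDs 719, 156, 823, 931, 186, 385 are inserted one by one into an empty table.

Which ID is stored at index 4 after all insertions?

719: h=4 → slot 4
156: h=0 → slot 0
823: h=4, probe 4,5 → slot 5
931: h=8 → slot 8
186: h=4, probe 4,5,6 → slot 6
385: h=8, probe 8,9 → slot 9
Table: [156, -, -, -, 719, 823, 186, -, 931, 385, -, -, -]

719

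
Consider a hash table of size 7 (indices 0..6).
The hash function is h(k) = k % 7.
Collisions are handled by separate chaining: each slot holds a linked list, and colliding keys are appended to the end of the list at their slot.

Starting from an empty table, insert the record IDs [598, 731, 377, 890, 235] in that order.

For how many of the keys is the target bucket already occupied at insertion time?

598 -> bucket 3
731 -> bucket 3 (collision)
377 -> bucket 6
890 -> bucket 1
235 -> bucket 4
Final buckets:
0: —
1: 890
2: —
3: 598 -> 731
4: 235
5: —
6: 377

1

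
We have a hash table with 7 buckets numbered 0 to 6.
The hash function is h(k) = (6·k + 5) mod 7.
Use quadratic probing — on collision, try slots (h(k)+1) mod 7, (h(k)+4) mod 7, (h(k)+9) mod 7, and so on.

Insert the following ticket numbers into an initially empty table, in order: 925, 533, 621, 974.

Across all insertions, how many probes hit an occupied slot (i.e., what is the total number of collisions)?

925: h=4 => slot 4
533: h=4, probe 4,5 => slot 5
621: h=0 => slot 0
974: h=4, probe 4,5,1 => slot 1
Table: [621, 974, _, _, 925, 533, _]

3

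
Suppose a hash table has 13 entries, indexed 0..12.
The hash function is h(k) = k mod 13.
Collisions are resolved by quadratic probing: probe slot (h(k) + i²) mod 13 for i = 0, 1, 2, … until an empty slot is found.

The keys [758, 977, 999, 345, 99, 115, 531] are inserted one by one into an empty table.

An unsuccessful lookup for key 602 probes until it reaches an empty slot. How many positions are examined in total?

758 hashes to 4; slot 4 is free -> place at 4.
977 hashes to 2; slot 2 is free -> place at 2.
999 hashes to 11; slot 11 is free -> place at 11.
345 hashes to 7; slot 7 is free -> place at 7.
99 hashes to 8; slot 8 is free -> place at 8.
115 hashes to 11; 11 taken -> place at 12.
531 hashes to 11; 11,12,2,7 taken -> place at 1.
Table: [_, 531, 977, _, 758, _, _, 345, 99, _, _, 999, 115]
Lookup 602: h=4, probe 4,5 → slot 5 empty, not found.

2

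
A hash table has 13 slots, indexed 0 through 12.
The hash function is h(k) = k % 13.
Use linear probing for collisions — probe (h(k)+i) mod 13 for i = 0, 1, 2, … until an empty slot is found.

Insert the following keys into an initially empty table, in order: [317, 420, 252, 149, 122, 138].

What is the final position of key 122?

8

317 hashes to 5; slot 5 is free -> place at 5.
420 hashes to 4; slot 4 is free -> place at 4.
252 hashes to 5; 5 taken -> place at 6.
149 hashes to 6; 6 taken -> place at 7.
122 hashes to 5; 5,6,7 taken -> place at 8.
138 hashes to 8; 8 taken -> place at 9.
Table: [—, —, —, —, 420, 317, 252, 149, 122, 138, —, —, —]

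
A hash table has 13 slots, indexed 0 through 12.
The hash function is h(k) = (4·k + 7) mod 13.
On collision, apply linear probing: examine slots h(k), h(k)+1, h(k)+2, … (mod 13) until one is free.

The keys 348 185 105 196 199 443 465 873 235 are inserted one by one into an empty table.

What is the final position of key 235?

Insert 348: h=8, slot 8 empty → index 8.
Insert 185: h=6, slot 6 empty → index 6.
Insert 105: h=11, slot 11 empty → index 11.
Insert 196: h=11, slot 11 occupied → index 12.
Insert 199: h=10, slot 10 empty → index 10.
Insert 443: h=11, slots 11,12 occupied → index 0.
Insert 465: h=8, slot 8 occupied → index 9.
Insert 873: h=2, slot 2 empty → index 2.
Insert 235: h=11, slots 11,12,0 occupied → index 1.
Table: [443, 235, 873, ∅, ∅, ∅, 185, ∅, 348, 465, 199, 105, 196]

1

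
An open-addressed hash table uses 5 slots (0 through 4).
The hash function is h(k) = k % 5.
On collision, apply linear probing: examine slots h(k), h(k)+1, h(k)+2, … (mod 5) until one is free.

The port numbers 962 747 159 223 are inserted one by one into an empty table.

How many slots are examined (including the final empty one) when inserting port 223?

962 hashes to 2; slot 2 is free => place at 2.
747 hashes to 2; 2 taken => place at 3.
159 hashes to 4; slot 4 is free => place at 4.
223 hashes to 3; 3,4 taken => place at 0.
Table: [223, ∅, 962, 747, 159]

3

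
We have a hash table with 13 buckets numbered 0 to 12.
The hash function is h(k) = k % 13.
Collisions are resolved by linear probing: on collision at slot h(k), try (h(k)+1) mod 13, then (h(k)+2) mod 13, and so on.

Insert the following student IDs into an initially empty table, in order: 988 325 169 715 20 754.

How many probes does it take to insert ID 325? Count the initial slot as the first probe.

2

988 hashes to 0; slot 0 is free => place at 0.
325 hashes to 0; 0 taken => place at 1.
169 hashes to 0; 0,1 taken => place at 2.
715 hashes to 0; 0,1,2 taken => place at 3.
20 hashes to 7; slot 7 is free => place at 7.
754 hashes to 0; 0,1,2,3 taken => place at 4.
Table: [988, 325, 169, 715, 754, ∅, ∅, 20, ∅, ∅, ∅, ∅, ∅]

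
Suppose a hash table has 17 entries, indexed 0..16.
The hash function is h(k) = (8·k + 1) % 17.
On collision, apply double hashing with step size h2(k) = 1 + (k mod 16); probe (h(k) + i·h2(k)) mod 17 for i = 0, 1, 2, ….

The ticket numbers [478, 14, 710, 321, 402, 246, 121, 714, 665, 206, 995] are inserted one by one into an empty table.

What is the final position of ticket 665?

13

478: h=0 → slot 0
14: h=11 → slot 11
710: h=3 → slot 3
321: h=2 → slot 2
402: h=4 → slot 4
246: h=14 → slot 14
121: h=0, h2=10, probe 0,10 → slot 10
714: h=1 → slot 1
665: h=0, h2=10, probe 0,10,3,13 → slot 13
206: h=0, h2=15, probe 0,15 → slot 15
995: h=5 → slot 5
Table: [478, 714, 321, 710, 402, 995, —, —, —, —, 121, 14, —, 665, 246, 206, —]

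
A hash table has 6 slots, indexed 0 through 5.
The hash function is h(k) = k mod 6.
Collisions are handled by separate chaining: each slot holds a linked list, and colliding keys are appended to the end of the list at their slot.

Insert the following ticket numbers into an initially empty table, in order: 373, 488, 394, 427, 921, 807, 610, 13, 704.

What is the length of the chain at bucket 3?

Insert 373: h=1, bucket 1 empty → new chain.
Insert 488: h=2, bucket 2 empty → new chain.
Insert 394: h=4, bucket 4 empty → new chain.
Insert 427: h=1, bucket 1 nonempty → append to chain.
Insert 921: h=3, bucket 3 empty → new chain.
Insert 807: h=3, bucket 3 nonempty → append to chain.
Insert 610: h=4, bucket 4 nonempty → append to chain.
Insert 13: h=1, bucket 1 nonempty → append to chain.
Insert 704: h=2, bucket 2 nonempty → append to chain.
Final buckets:
0: —
1: 373 -> 427 -> 13
2: 488 -> 704
3: 921 -> 807
4: 394 -> 610
5: —

2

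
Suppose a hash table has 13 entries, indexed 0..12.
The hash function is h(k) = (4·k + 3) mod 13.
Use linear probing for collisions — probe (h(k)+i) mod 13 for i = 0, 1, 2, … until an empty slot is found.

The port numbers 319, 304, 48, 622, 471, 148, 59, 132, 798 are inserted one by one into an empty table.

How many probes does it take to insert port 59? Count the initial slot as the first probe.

2

319: h=5 → slot 5
304: h=10 → slot 10
48: h=0 → slot 0
622: h=8 → slot 8
471: h=2 → slot 2
148: h=10, probe 10,11 → slot 11
59: h=5, probe 5,6 → slot 6
132: h=11, probe 11,12 → slot 12
798: h=10, probe 10,11,12,0,1 → slot 1
Table: [48, 798, 471, ., ., 319, 59, ., 622, ., 304, 148, 132]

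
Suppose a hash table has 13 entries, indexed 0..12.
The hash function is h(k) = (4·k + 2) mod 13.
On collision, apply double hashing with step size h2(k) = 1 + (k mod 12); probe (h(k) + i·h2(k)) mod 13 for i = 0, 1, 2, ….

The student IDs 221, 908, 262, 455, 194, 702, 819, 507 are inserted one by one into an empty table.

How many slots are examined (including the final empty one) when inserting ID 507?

Insert 221: h=2, slot 2 empty → index 2.
Insert 908: h=7, slot 7 empty → index 7.
Insert 262: h=10, slot 10 empty → index 10.
Insert 455: h=2, h2=12, slot 2 occupied → index 1.
Insert 194: h=11, slot 11 empty → index 11.
Insert 702: h=2, h2=7, slot 2 occupied → index 9.
Insert 819: h=2, h2=4, slot 2 occupied → index 6.
Insert 507: h=2, h2=4, slots 2,6,10,1 occupied → index 5.
Table: [-, 455, 221, -, -, 507, 819, 908, -, 702, 262, 194, -]

5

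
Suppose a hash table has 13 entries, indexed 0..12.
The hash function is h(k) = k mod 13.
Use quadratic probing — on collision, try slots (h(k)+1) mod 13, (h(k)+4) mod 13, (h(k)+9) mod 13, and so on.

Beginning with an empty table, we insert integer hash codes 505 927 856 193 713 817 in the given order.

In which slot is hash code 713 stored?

7

Insert 505: h=11, slot 11 empty → index 11.
Insert 927: h=4, slot 4 empty → index 4.
Insert 856: h=11, slot 11 occupied → index 12.
Insert 193: h=11, slots 11,12 occupied → index 2.
Insert 713: h=11, slots 11,12,2 occupied → index 7.
Insert 817: h=11, slots 11,12,2,7 occupied → index 1.
Table: [∅, 817, 193, ∅, 927, ∅, ∅, 713, ∅, ∅, ∅, 505, 856]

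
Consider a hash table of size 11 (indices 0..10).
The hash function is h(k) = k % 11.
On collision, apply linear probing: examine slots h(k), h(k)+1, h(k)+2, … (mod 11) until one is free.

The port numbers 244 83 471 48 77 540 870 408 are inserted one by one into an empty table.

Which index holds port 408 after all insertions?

5

244: h=2 → slot 2
83: h=6 → slot 6
471: h=9 → slot 9
48: h=4 → slot 4
77: h=0 → slot 0
540: h=1 → slot 1
870: h=1, probe 1,2,3 → slot 3
408: h=1, probe 1,2,3,4,5 → slot 5
Table: [77, 540, 244, 870, 48, 408, 83, —, —, 471, —]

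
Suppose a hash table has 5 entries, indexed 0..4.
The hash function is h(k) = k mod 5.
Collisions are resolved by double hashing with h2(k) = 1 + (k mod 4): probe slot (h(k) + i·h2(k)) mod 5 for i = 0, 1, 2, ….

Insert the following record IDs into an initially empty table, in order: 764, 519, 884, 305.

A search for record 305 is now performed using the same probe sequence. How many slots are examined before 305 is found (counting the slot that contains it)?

2

Insert 764: h=4, slot 4 empty -> index 4.
Insert 519: h=4, h2=4, slot 4 occupied -> index 3.
Insert 884: h=4, h2=1, slot 4 occupied -> index 0.
Insert 305: h=0, h2=2, slot 0 occupied -> index 2.
Table: [884, ∅, 305, 519, 764]
Lookup 305: h=0, h2=2, probe 0,2 → found at 2.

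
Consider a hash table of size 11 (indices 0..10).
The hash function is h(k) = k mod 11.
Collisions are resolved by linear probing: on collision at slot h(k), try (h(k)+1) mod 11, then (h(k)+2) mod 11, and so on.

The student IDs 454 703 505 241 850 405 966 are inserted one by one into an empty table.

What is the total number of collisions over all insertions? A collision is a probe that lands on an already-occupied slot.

8

454: h=3 -> slot 3
703: h=10 -> slot 10
505: h=10, probe 10,0 -> slot 0
241: h=10, probe 10,0,1 -> slot 1
850: h=3, probe 3,4 -> slot 4
405: h=9 -> slot 9
966: h=9, probe 9,10,0,1,2 -> slot 2
Table: [505, 241, 966, 454, 850, _, _, _, _, 405, 703]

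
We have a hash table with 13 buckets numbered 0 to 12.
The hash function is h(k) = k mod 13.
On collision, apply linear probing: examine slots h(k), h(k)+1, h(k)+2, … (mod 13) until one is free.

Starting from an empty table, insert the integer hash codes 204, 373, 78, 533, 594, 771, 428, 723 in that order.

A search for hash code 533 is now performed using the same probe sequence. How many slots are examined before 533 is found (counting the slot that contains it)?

2

204 hashes to 9; slot 9 is free => place at 9.
373 hashes to 9; 9 taken => place at 10.
78 hashes to 0; slot 0 is free => place at 0.
533 hashes to 0; 0 taken => place at 1.
594 hashes to 9; 9,10 taken => place at 11.
771 hashes to 4; slot 4 is free => place at 4.
428 hashes to 12; slot 12 is free => place at 12.
723 hashes to 8; slot 8 is free => place at 8.
Table: [78, 533, _, _, 771, _, _, _, 723, 204, 373, 594, 428]
Lookup 533: h=0, probe 0,1 → found at 1.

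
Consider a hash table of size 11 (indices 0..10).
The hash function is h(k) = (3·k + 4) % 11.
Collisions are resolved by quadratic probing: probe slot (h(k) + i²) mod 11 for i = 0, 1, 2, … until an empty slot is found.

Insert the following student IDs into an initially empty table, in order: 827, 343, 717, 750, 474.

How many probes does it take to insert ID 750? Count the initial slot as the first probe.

4

827 hashes to 10; slot 10 is free -> place at 10.
343 hashes to 10; 10 taken -> place at 0.
717 hashes to 10; 10,0 taken -> place at 3.
750 hashes to 10; 10,0,3 taken -> place at 8.
474 hashes to 7; slot 7 is free -> place at 7.
Table: [343, ∅, ∅, 717, ∅, ∅, ∅, 474, 750, ∅, 827]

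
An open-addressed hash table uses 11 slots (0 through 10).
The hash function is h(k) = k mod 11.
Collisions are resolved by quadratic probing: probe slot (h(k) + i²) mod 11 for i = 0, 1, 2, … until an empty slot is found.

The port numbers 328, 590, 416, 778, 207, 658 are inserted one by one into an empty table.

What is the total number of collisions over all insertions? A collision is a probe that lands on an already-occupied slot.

7

328: h=9 => slot 9
590: h=7 => slot 7
416: h=9, probe 9,10 => slot 10
778: h=8 => slot 8
207: h=9, probe 9,10,2 => slot 2
658: h=9, probe 9,10,2,7,3 => slot 3
Table: [_, _, 207, 658, _, _, _, 590, 778, 328, 416]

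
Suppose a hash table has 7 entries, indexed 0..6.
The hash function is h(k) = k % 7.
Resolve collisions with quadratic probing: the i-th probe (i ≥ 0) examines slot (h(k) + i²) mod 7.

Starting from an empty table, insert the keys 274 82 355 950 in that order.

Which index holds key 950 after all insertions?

Insert 274: h=1, slot 1 empty -> index 1.
Insert 82: h=5, slot 5 empty -> index 5.
Insert 355: h=5, slot 5 occupied -> index 6.
Insert 950: h=5, slots 5,6 occupied -> index 2.
Table: [., 274, 950, ., ., 82, 355]

2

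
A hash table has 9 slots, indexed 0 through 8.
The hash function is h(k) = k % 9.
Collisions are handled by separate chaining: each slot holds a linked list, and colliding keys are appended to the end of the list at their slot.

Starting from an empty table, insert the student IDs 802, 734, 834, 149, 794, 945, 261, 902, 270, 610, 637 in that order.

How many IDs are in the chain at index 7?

Insert 802: h=1, bucket 1 empty → new chain.
Insert 734: h=5, bucket 5 empty → new chain.
Insert 834: h=6, bucket 6 empty → new chain.
Insert 149: h=5, bucket 5 nonempty → append to chain.
Insert 794: h=2, bucket 2 empty → new chain.
Insert 945: h=0, bucket 0 empty → new chain.
Insert 261: h=0, bucket 0 nonempty → append to chain.
Insert 902: h=2, bucket 2 nonempty → append to chain.
Insert 270: h=0, bucket 0 nonempty → append to chain.
Insert 610: h=7, bucket 7 empty → new chain.
Insert 637: h=7, bucket 7 nonempty → append to chain.
Final buckets:
0: 945 -> 261 -> 270
1: 802
2: 794 -> 902
3: -
4: -
5: 734 -> 149
6: 834
7: 610 -> 637
8: -

2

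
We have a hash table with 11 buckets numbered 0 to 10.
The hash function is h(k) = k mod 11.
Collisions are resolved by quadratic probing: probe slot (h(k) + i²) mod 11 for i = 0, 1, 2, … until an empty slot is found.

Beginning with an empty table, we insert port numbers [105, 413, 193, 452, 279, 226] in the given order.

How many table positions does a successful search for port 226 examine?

105 hashes to 6; slot 6 is free -> place at 6.
413 hashes to 6; 6 taken -> place at 7.
193 hashes to 6; 6,7 taken -> place at 10.
452 hashes to 1; slot 1 is free -> place at 1.
279 hashes to 4; slot 4 is free -> place at 4.
226 hashes to 6; 6,7,10,4 taken -> place at 0.
Table: [226, 452, _, _, 279, _, 105, 413, _, _, 193]
Lookup 226: h=6, probe 6,7,10,4,0 → found at 0.

5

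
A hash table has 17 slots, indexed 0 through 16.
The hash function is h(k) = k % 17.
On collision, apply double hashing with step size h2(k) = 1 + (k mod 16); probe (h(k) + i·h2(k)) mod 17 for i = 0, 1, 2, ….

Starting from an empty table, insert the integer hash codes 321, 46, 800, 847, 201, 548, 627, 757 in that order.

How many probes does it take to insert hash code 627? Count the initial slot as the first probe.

2

321 hashes to 15; slot 15 is free -> place at 15.
46 hashes to 12; slot 12 is free -> place at 12.
800 hashes to 1; slot 1 is free -> place at 1.
847 hashes to 14; slot 14 is free -> place at 14.
201 hashes to 14, h2=10; 14 taken -> place at 7.
548 hashes to 4; slot 4 is free -> place at 4.
627 hashes to 15, h2=4; 15 taken -> place at 2.
757 hashes to 9; slot 9 is free -> place at 9.
Table: [., 800, 627, ., 548, ., ., 201, ., 757, ., ., 46, ., 847, 321, .]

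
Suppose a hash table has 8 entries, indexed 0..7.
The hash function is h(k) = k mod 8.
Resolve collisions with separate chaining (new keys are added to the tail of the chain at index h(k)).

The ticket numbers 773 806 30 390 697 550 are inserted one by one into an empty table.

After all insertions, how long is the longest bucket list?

Insert 773: h=5, bucket 5 empty → new chain.
Insert 806: h=6, bucket 6 empty → new chain.
Insert 30: h=6, bucket 6 nonempty → append to chain.
Insert 390: h=6, bucket 6 nonempty → append to chain.
Insert 697: h=1, bucket 1 empty → new chain.
Insert 550: h=6, bucket 6 nonempty → append to chain.
Final buckets:
0: —
1: 697
2: —
3: —
4: —
5: 773
6: 806 -> 30 -> 390 -> 550
7: —

4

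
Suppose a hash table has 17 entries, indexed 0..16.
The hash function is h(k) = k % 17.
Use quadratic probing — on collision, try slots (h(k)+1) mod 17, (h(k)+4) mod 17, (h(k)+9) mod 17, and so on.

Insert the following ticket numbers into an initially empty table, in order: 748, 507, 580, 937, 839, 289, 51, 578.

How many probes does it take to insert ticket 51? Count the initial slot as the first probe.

748 hashes to 0; slot 0 is free → place at 0.
507 hashes to 14; slot 14 is free → place at 14.
580 hashes to 2; slot 2 is free → place at 2.
937 hashes to 2; 2 taken → place at 3.
839 hashes to 6; slot 6 is free → place at 6.
289 hashes to 0; 0 taken → place at 1.
51 hashes to 0; 0,1 taken → place at 4.
578 hashes to 0; 0,1,4 taken → place at 9.
Table: [748, 289, 580, 937, 51, -, 839, -, -, 578, -, -, -, -, 507, -, -]

3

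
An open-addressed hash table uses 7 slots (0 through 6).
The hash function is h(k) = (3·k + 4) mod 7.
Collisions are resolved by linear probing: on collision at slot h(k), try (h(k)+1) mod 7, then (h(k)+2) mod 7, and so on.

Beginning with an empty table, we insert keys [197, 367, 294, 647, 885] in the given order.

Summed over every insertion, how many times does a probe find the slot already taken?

Insert 197: h=0, slot 0 empty → index 0.
Insert 367: h=6, slot 6 empty → index 6.
Insert 294: h=4, slot 4 empty → index 4.
Insert 647: h=6, slots 6,0 occupied → index 1.
Insert 885: h=6, slots 6,0,1 occupied → index 2.
Table: [197, 647, 885, -, 294, -, 367]

5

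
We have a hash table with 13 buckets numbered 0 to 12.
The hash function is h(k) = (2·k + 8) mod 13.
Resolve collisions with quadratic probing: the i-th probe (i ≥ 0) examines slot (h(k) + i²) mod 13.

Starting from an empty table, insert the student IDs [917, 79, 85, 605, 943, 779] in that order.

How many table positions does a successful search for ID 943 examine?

5

Insert 917: h=9, slot 9 empty -> index 9.
Insert 79: h=10, slot 10 empty -> index 10.
Insert 85: h=9, slots 9,10 occupied -> index 0.
Insert 605: h=9, slots 9,10,0 occupied -> index 5.
Insert 943: h=9, slots 9,10,0,5 occupied -> index 12.
Insert 779: h=6, slot 6 empty -> index 6.
Table: [85, ., ., ., ., 605, 779, ., ., 917, 79, ., 943]
Lookup 943: h=9, probe 9,10,0,5,12 → found at 12.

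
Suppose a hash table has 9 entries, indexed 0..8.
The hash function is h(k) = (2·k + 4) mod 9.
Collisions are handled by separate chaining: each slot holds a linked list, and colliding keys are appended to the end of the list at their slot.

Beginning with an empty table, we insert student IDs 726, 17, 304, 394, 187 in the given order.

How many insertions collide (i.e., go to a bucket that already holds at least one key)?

2

726 → bucket 7
17 → bucket 2
304 → bucket 0
394 → bucket 0 (collision)
187 → bucket 0 (collision)
Final buckets:
0: 304 -> 394 -> 187
1: _
2: 17
3: _
4: _
5: _
6: _
7: 726
8: _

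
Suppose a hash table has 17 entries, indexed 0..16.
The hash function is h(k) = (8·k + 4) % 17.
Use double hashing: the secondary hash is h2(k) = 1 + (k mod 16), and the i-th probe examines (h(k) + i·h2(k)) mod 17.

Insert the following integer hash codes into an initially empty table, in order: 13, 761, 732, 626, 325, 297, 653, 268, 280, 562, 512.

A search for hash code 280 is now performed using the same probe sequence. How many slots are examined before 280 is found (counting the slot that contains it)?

13: h=6 → slot 6
761: h=6, h2=10, probe 6,16 → slot 16
732: h=12 → slot 12
626: h=14 → slot 14
325: h=3 → slot 3
297: h=0 → slot 0
653: h=9 → slot 9
268: h=6, h2=13, probe 6,2 → slot 2
280: h=0, h2=9, probe 0,9,1 → slot 1
562: h=12, h2=3, probe 12,15 → slot 15
512: h=3, h2=1, probe 3,4 → slot 4
Table: [297, 280, 268, 325, 512, _, 13, _, _, 653, _, _, 732, _, 626, 562, 761]
Lookup 280: h=0, h2=9, probe 0,9,1 → found at 1.

3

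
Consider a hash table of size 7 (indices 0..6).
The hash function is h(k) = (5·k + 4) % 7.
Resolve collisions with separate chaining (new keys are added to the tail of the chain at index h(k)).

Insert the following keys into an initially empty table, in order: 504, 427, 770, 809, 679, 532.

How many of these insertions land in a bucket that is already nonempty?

4

504 -> bucket 4
427 -> bucket 4 (collision)
770 -> bucket 4 (collision)
809 -> bucket 3
679 -> bucket 4 (collision)
532 -> bucket 4 (collision)
Final buckets:
0: —
1: —
2: —
3: 809
4: 504 -> 427 -> 770 -> 679 -> 532
5: —
6: —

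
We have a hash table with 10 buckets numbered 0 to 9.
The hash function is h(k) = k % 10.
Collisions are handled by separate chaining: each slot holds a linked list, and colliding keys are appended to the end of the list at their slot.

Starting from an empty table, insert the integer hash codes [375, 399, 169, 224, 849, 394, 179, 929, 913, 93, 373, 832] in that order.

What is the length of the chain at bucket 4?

375 → bucket 5
399 → bucket 9
169 → bucket 9 (collision)
224 → bucket 4
849 → bucket 9 (collision)
394 → bucket 4 (collision)
179 → bucket 9 (collision)
929 → bucket 9 (collision)
913 → bucket 3
93 → bucket 3 (collision)
373 → bucket 3 (collision)
832 → bucket 2
Final buckets:
0: _
1: _
2: 832
3: 913 -> 93 -> 373
4: 224 -> 394
5: 375
6: _
7: _
8: _
9: 399 -> 169 -> 849 -> 179 -> 929

2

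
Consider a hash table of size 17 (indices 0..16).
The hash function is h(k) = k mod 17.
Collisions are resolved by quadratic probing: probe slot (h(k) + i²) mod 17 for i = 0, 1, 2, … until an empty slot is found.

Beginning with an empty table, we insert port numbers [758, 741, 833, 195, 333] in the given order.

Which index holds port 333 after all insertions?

758: h=10 => slot 10
741: h=10, probe 10,11 => slot 11
833: h=0 => slot 0
195: h=8 => slot 8
333: h=10, probe 10,11,14 => slot 14
Table: [833, ., ., ., ., ., ., ., 195, ., 758, 741, ., ., 333, ., .]

14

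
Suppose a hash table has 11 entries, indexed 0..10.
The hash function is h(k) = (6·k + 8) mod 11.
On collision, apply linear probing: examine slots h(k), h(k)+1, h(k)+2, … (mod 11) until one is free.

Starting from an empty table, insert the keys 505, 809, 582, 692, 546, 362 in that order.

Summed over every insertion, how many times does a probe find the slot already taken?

505 hashes to 2; slot 2 is free -> place at 2.
809 hashes to 0; slot 0 is free -> place at 0.
582 hashes to 2; 2 taken -> place at 3.
692 hashes to 2; 2,3 taken -> place at 4.
546 hashes to 6; slot 6 is free -> place at 6.
362 hashes to 2; 2,3,4 taken -> place at 5.
Table: [809, _, 505, 582, 692, 362, 546, _, _, _, _]

6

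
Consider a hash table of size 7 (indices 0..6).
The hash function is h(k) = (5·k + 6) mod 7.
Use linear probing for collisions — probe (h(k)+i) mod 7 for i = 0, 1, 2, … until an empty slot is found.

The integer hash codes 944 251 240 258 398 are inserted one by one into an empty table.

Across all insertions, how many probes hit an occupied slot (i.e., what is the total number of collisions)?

944: h=1 → slot 1
251: h=1, probe 1,2 → slot 2
240: h=2, probe 2,3 → slot 3
258: h=1, probe 1,2,3,4 → slot 4
398: h=1, probe 1,2,3,4,5 → slot 5
Table: [—, 944, 251, 240, 258, 398, —]

9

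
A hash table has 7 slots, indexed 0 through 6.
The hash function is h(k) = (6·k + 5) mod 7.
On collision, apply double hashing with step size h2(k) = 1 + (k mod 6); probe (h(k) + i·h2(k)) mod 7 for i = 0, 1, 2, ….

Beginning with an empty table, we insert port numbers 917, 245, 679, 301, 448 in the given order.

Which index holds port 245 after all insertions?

4

917 hashes to 5; slot 5 is free -> place at 5.
245 hashes to 5, h2=6; 5 taken -> place at 4.
679 hashes to 5, h2=2; 5 taken -> place at 0.
301 hashes to 5, h2=2; 5,0 taken -> place at 2.
448 hashes to 5, h2=5; 5 taken -> place at 3.
Table: [679, _, 301, 448, 245, 917, _]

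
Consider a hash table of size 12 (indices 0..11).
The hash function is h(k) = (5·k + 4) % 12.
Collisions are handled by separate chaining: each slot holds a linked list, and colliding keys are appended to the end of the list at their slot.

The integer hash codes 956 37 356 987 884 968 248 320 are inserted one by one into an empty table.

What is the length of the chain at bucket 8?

6

956 → bucket 8
37 → bucket 9
356 → bucket 8 (collision)
987 → bucket 7
884 → bucket 8 (collision)
968 → bucket 8 (collision)
248 → bucket 8 (collision)
320 → bucket 8 (collision)
Final buckets:
0: .
1: .
2: .
3: .
4: .
5: .
6: .
7: 987
8: 956 -> 356 -> 884 -> 968 -> 248 -> 320
9: 37
10: .
11: .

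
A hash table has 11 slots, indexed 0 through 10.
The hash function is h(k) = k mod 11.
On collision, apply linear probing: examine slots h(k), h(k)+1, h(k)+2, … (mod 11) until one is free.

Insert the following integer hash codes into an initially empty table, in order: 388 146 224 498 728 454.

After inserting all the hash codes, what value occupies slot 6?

498

Insert 388: h=3, slot 3 empty => index 3.
Insert 146: h=3, slot 3 occupied => index 4.
Insert 224: h=4, slot 4 occupied => index 5.
Insert 498: h=3, slots 3,4,5 occupied => index 6.
Insert 728: h=2, slot 2 empty => index 2.
Insert 454: h=3, slots 3,4,5,6 occupied => index 7.
Table: [—, —, 728, 388, 146, 224, 498, 454, —, —, —]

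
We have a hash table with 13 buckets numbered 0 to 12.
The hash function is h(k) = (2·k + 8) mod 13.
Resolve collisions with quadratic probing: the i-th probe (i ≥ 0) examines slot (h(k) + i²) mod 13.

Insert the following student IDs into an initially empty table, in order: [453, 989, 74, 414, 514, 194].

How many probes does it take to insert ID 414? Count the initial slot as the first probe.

Insert 453: h=4, slot 4 empty → index 4.
Insert 989: h=10, slot 10 empty → index 10.
Insert 74: h=0, slot 0 empty → index 0.
Insert 414: h=4, slot 4 occupied → index 5.
Insert 514: h=9, slot 9 empty → index 9.
Insert 194: h=6, slot 6 empty → index 6.
Table: [74, ∅, ∅, ∅, 453, 414, 194, ∅, ∅, 514, 989, ∅, ∅]

2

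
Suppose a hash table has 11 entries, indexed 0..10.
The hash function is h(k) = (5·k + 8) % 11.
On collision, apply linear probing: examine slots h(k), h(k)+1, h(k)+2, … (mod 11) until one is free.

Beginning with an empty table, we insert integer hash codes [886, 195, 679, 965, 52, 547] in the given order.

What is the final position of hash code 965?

7

886 hashes to 5; slot 5 is free -> place at 5.
195 hashes to 4; slot 4 is free -> place at 4.
679 hashes to 4; 4,5 taken -> place at 6.
965 hashes to 4; 4,5,6 taken -> place at 7.
52 hashes to 4; 4,5,6,7 taken -> place at 8.
547 hashes to 4; 4,5,6,7,8 taken -> place at 9.
Table: [—, —, —, —, 195, 886, 679, 965, 52, 547, —]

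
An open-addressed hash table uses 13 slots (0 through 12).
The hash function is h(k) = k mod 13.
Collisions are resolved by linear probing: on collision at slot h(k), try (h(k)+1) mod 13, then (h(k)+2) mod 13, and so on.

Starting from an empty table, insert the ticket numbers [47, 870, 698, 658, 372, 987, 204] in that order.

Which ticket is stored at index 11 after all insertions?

47: h=8 → slot 8
870: h=12 → slot 12
698: h=9 → slot 9
658: h=8, probe 8,9,10 → slot 10
372: h=8, probe 8,9,10,11 → slot 11
987: h=12, probe 12,0 → slot 0
204: h=9, probe 9,10,11,12,0,1 → slot 1
Table: [987, 204, _, _, _, _, _, _, 47, 698, 658, 372, 870]

372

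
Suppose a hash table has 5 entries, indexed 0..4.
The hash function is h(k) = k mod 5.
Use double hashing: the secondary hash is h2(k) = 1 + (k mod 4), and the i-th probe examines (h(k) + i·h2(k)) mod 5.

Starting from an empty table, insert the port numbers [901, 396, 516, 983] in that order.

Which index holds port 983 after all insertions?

901 hashes to 1; slot 1 is free -> place at 1.
396 hashes to 1, h2=1; 1 taken -> place at 2.
516 hashes to 1, h2=1; 1,2 taken -> place at 3.
983 hashes to 3, h2=4; 3,2,1 taken -> place at 0.
Table: [983, 901, 396, 516, -]

0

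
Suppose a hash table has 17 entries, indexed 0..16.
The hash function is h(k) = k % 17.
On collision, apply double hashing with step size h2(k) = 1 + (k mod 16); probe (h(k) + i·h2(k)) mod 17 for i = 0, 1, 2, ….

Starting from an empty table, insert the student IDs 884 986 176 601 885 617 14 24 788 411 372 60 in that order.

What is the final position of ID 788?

4

884: h=0 => slot 0
986: h=0, h2=11, probe 0,11 => slot 11
176: h=6 => slot 6
601: h=6, h2=10, probe 6,16 => slot 16
885: h=1 => slot 1
617: h=5 => slot 5
14: h=14 => slot 14
24: h=7 => slot 7
788: h=6, h2=5, probe 6,11,16,4 => slot 4
411: h=3 => slot 3
372: h=15 => slot 15
60: h=9 => slot 9
Table: [884, 885, —, 411, 788, 617, 176, 24, —, 60, —, 986, —, —, 14, 372, 601]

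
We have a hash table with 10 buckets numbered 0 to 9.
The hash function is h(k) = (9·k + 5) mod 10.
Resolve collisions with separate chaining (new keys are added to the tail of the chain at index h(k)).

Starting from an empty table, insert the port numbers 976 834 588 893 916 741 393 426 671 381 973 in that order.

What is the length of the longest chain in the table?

Insert 976: h=9, bucket 9 empty → new chain.
Insert 834: h=1, bucket 1 empty → new chain.
Insert 588: h=7, bucket 7 empty → new chain.
Insert 893: h=2, bucket 2 empty → new chain.
Insert 916: h=9, bucket 9 nonempty → append to chain.
Insert 741: h=4, bucket 4 empty → new chain.
Insert 393: h=2, bucket 2 nonempty → append to chain.
Insert 426: h=9, bucket 9 nonempty → append to chain.
Insert 671: h=4, bucket 4 nonempty → append to chain.
Insert 381: h=4, bucket 4 nonempty → append to chain.
Insert 973: h=2, bucket 2 nonempty → append to chain.
Final buckets:
0: —
1: 834
2: 893 -> 393 -> 973
3: —
4: 741 -> 671 -> 381
5: —
6: —
7: 588
8: —
9: 976 -> 916 -> 426

3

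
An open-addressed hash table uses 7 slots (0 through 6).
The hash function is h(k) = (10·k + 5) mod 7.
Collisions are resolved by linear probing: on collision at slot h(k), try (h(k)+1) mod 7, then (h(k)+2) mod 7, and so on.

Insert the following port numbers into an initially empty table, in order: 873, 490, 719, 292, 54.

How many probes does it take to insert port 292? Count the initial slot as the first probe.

873 hashes to 6; slot 6 is free => place at 6.
490 hashes to 5; slot 5 is free => place at 5.
719 hashes to 6; 6 taken => place at 0.
292 hashes to 6; 6,0 taken => place at 1.
54 hashes to 6; 6,0,1 taken => place at 2.
Table: [719, 292, 54, -, -, 490, 873]

3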